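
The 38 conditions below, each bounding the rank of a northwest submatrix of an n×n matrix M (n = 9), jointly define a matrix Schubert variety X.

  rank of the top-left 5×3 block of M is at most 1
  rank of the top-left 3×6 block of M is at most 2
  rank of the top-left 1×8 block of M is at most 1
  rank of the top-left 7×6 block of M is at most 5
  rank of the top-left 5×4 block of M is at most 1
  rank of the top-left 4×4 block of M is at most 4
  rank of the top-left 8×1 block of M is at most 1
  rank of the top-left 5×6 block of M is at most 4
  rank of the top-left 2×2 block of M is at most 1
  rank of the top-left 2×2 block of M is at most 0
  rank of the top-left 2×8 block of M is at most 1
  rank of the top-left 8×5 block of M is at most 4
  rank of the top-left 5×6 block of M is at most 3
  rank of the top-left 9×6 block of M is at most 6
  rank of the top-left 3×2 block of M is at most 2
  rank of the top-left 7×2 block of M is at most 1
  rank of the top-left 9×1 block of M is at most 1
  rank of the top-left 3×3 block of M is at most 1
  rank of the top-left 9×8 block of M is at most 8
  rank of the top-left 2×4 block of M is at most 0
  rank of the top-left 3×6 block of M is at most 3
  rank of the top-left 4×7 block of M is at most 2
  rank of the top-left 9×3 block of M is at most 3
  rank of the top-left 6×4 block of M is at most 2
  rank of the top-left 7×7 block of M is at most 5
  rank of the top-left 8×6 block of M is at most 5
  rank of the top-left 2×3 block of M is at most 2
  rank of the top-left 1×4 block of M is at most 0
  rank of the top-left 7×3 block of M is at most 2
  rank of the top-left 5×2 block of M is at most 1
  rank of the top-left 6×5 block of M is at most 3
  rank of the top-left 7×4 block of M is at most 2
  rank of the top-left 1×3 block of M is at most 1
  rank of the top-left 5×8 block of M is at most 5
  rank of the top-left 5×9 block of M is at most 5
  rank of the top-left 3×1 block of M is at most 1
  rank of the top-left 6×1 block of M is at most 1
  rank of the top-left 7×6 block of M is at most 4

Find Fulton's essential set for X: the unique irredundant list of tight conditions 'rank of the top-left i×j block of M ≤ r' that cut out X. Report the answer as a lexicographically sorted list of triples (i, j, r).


Rank table r_w(9×9) implied by the 38 constraints:

  row 1: 0  0  0  0  1  1  1  1  1
  row 2: 0  0  0  0  1  1  1  1  2
  row 3: 1  1  1  1  2  2  2  2  3
  row 4: 1  1  1  1  2  2  2  3  4
  row 5: 1  1  1  1  2  3  3  4  5
  row 6: 1  1  2  2  3  4  4  5  6
  row 7: 1  1  2  2  3  4  5  6  7
  row 8: 1  2  3  3  4  5  6  7  8
  row 9: 1  2  3  4  5  6  7  8  9

giving w = (5, 9, 1, 8, 6, 3, 7, 2, 4) via Δ²R.

|D(w)|=22, |Ess(w)|=6:

[(2, 4, 0), (2, 8, 1), (4, 7, 2), (5, 4, 1), (7, 2, 1), (7, 4, 2)]


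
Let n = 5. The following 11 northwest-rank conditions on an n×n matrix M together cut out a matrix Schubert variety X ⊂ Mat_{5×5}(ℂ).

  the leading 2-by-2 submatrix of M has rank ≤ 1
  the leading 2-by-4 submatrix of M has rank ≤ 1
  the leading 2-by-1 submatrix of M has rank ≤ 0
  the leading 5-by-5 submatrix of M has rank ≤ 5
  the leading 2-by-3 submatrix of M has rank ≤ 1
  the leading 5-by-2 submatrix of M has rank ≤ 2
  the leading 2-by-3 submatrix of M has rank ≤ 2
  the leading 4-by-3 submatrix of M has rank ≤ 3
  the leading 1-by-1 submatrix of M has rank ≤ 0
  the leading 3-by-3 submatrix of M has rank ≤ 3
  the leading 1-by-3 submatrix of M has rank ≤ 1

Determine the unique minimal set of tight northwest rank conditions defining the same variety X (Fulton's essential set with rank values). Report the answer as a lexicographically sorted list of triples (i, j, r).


Propagating the 11 rank bounds to every northwest block:

  R[1]: 0 1 1 1 1
  R[2]: 0 1 1 1 2
  R[3]: 1 2 2 2 3
  R[4]: 1 2 3 3 4
  R[5]: 1 2 3 4 5

second differences of R give the permutation w = (2, 5, 1, 3, 4).

D(w) has 4 cells with 2 SE-corners; essential set:

[(2, 1, 0), (2, 4, 1)]


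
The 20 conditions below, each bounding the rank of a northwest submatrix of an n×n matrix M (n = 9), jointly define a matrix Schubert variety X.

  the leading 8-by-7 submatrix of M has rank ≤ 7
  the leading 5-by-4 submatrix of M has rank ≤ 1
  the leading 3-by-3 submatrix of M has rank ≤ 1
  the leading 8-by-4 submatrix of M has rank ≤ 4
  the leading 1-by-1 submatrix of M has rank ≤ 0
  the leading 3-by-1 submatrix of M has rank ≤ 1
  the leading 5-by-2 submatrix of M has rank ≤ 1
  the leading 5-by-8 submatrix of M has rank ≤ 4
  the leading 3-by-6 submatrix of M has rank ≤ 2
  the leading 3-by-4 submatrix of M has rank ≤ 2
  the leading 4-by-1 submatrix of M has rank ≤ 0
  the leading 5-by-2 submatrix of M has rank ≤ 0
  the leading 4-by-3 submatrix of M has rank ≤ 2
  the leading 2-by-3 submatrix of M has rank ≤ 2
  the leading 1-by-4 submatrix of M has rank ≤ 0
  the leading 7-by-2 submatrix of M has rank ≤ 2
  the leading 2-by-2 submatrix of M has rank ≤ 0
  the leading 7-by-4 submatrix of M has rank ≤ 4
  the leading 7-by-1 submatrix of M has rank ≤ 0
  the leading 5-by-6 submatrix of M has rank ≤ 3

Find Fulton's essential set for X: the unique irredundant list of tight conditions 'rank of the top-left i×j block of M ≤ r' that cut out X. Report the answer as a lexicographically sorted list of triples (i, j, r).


The tightest implied rank at each (i,j), from the 20 conditions:

  0, 0, 0, 0, 1, 1, 1, 1, 1
  0, 0, 1, 1, 2, 2, 2, 2, 2
  0, 0, 1, 1, 2, 2, 3, 3, 3
  0, 0, 1, 1, 2, 3, 4, 4, 4
  0, 0, 1, 1, 2, 3, 4, 4, 5
  0, 1, 2, 2, 3, 4, 5, 5, 6
  0, 1, 2, 3, 4, 5, 6, 6, 7
  1, 2, 3, 4, 5, 6, 7, 7, 8
  1, 2, 3, 4, 5, 6, 7, 8, 9

the unique w with this rank table is (5, 3, 7, 6, 9, 2, 4, 1, 8).

|D(w)|=19, |Ess(w)|=6:

[(1, 4, 0), (3, 6, 2), (5, 2, 0), (5, 4, 1), (5, 8, 4), (7, 1, 0)]


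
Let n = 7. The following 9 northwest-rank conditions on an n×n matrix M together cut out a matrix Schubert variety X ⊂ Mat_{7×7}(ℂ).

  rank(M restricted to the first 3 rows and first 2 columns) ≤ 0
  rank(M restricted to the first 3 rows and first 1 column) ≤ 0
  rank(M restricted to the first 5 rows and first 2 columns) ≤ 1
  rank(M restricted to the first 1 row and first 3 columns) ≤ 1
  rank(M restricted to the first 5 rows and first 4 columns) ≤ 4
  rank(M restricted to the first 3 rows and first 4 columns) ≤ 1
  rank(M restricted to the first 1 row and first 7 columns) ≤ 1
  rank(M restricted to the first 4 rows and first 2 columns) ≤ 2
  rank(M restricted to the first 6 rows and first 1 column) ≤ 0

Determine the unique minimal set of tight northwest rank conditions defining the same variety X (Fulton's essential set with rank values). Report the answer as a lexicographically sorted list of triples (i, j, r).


The tightest implied rank at each (i,j), from the 9 conditions:

  R[1]: 0, 0, 1, 1, 1, 1, 1
  R[2]: 0, 0, 1, 1, 2, 2, 2
  R[3]: 0, 0, 1, 1, 2, 3, 3
  R[4]: 0, 1, 2, 2, 3, 4, 4
  R[5]: 0, 1, 2, 3, 4, 5, 5
  R[6]: 0, 1, 2, 3, 4, 5, 6
  R[7]: 1, 2, 3, 4, 5, 6, 7

so w = (3, 5, 6, 2, 4, 7, 1).

ℓ(w)=11; the 3 essential cells (i,j,r):

[(3, 2, 0), (3, 4, 1), (6, 1, 0)]


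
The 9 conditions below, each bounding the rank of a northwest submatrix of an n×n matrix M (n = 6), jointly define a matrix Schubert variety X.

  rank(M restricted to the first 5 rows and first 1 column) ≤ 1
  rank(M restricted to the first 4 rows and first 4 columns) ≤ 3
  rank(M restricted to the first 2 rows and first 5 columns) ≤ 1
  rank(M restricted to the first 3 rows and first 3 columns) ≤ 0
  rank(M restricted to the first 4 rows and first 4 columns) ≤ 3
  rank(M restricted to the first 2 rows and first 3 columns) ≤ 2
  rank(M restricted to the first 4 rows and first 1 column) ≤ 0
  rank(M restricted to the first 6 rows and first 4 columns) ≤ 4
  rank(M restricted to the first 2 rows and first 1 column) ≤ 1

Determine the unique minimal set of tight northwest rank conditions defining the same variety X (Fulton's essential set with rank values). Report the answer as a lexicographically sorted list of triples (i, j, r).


Computing R[i][j] = min implied NW-rank bound (n=6, 9 conditions):

  row 1: 0  0  0  1  1  1
  row 2: 0  0  0  1  1  2
  row 3: 0  0  0  1  2  3
  row 4: 0  1  1  2  3  4
  row 5: 1  2  2  3  4  5
  row 6: 1  2  3  4  5  6

so w = (4, 6, 5, 2, 1, 3).

|D(w)|=11, |Ess(w)|=3:

[(2, 5, 1), (3, 3, 0), (4, 1, 0)]


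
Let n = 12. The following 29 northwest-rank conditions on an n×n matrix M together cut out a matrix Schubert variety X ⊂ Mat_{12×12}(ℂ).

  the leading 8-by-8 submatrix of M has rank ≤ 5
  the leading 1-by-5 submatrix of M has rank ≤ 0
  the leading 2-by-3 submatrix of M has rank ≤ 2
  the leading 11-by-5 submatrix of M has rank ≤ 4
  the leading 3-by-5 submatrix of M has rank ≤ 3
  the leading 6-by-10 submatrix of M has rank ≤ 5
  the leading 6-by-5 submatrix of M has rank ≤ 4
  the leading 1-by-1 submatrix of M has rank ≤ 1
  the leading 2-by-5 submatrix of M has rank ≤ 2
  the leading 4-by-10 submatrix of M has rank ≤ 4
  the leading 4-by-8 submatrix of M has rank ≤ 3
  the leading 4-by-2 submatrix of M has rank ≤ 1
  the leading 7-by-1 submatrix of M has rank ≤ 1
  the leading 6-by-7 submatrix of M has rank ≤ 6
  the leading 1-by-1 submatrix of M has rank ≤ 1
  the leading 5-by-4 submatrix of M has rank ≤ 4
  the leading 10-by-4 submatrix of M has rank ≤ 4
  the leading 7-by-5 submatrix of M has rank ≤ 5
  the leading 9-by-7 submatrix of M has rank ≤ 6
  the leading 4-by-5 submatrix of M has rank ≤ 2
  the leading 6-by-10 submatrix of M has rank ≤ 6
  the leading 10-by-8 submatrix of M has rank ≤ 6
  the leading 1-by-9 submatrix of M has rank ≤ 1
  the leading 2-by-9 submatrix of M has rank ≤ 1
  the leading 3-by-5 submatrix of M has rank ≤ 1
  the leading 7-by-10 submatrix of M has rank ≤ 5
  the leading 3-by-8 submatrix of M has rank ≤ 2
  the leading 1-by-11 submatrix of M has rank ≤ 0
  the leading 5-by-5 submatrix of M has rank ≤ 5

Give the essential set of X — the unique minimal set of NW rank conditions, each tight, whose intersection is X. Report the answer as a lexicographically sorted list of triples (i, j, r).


Propagating the 29 rank bounds to every northwest block:

  i=1: 0 0 0 0 0 0 0 0 0 0 0 1
  i=2: 1 1 1 1 1 1 1 1 1 1 1 2
  i=3: 1 1 1 1 1 2 2 2 2 2 2 3
  i=4: 1 1 2 2 2 3 3 3 3 3 3 4
  i=5: 1 2 3 3 3 4 4 4 4 4 4 5
  i=6: 1 2 3 4 4 5 5 5 5 5 5 6
  i=7: 1 2 3 4 4 5 5 5 5 5 6 7
  i=8: 1 2 3 4 4 5 5 5 6 6 7 8
  i=9: 1 2 3 4 4 5 6 6 7 7 8 9
  i=10: 1 2 3 4 4 5 6 6 7 8 9 10
  i=11: 1 2 3 4 4 5 6 7 8 9 10 11
  i=12: 1 2 3 4 5 6 7 8 9 10 11 12

so w = (12, 1, 6, 3, 2, 4, 11, 9, 7, 10, 8, 5).

ℓ(w)=28; the 7 essential cells (i,j,r):

[(1, 11, 0), (3, 5, 1), (4, 2, 1), (7, 10, 5), (8, 8, 5), (10, 8, 6), (11, 5, 4)]


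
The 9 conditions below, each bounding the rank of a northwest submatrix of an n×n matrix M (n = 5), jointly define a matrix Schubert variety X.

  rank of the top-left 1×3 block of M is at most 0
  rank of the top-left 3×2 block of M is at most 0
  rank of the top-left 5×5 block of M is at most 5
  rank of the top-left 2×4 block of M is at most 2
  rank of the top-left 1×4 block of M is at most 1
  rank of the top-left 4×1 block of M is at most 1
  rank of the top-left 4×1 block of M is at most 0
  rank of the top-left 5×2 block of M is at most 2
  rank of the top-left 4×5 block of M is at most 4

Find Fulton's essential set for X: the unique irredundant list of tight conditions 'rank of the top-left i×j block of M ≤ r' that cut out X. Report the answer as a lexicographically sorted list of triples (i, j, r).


The tightest implied rank at each (i,j), from the 9 conditions:

  R[1]: 0  0  0  1  1
  R[2]: 0  0  1  2  2
  R[3]: 0  0  1  2  3
  R[4]: 0  1  2  3  4
  R[5]: 1  2  3  4  5

second differences of R give the permutation w = (4, 3, 5, 2, 1).

D(w) has 8 cells with 3 SE-corners; essential set:

[(1, 3, 0), (3, 2, 0), (4, 1, 0)]


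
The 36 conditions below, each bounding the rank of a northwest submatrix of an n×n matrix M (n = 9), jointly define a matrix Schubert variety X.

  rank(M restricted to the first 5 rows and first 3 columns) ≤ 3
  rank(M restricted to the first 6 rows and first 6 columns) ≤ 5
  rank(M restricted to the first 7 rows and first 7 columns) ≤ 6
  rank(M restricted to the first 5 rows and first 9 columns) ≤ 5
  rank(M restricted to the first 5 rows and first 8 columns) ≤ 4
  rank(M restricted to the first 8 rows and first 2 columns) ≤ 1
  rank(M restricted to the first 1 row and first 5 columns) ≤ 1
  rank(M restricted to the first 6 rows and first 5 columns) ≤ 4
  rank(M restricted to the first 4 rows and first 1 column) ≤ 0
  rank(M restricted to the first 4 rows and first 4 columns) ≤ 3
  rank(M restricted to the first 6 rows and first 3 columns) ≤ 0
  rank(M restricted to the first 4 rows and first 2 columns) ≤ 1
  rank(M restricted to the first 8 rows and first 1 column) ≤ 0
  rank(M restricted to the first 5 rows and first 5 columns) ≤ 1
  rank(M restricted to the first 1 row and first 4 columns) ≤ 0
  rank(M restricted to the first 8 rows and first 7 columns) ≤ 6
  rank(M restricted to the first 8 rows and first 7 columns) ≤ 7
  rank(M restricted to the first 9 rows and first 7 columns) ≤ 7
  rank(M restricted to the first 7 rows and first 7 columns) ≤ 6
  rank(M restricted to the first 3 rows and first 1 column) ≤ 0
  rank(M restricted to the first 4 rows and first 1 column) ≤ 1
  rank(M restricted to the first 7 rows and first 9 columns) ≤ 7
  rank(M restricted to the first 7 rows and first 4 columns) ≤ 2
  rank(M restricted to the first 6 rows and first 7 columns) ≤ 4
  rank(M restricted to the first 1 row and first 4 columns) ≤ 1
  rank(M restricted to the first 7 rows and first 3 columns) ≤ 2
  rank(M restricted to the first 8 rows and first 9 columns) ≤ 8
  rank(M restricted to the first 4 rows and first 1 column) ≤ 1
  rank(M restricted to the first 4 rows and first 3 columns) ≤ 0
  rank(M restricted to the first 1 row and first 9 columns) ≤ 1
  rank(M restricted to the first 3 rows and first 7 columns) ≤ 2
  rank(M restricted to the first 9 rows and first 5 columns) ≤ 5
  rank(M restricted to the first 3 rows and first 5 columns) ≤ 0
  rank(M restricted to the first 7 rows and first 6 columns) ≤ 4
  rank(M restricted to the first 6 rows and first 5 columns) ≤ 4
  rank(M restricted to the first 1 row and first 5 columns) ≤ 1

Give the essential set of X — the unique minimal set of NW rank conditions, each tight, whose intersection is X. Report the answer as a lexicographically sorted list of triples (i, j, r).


Recovering R(i,j) via the rank-extension bound from the 36 conditions:

  row 1: 0  0  0  0  0  1  1  1  1
  row 2: 0  0  0  0  0  1  2  2  2
  row 3: 0  0  0  0  0  1  2  3  3
  row 4: 0  0  0  1  1  2  3  4  4
  row 5: 0  0  0  1  1  2  3  4  5
  row 6: 0  0  0  1  2  3  4  5  6
  row 7: 0  1  1  2  3  4  5  6  7
  row 8: 0  1  2  3  4  5  6  7  8
  row 9: 1  2  3  4  5  6  7  8  9

so w = (6, 7, 8, 4, 9, 5, 2, 3, 1).

D(w) has 27 cells with 4 SE-corners; essential set:

[(3, 5, 0), (5, 5, 1), (6, 3, 0), (8, 1, 0)]


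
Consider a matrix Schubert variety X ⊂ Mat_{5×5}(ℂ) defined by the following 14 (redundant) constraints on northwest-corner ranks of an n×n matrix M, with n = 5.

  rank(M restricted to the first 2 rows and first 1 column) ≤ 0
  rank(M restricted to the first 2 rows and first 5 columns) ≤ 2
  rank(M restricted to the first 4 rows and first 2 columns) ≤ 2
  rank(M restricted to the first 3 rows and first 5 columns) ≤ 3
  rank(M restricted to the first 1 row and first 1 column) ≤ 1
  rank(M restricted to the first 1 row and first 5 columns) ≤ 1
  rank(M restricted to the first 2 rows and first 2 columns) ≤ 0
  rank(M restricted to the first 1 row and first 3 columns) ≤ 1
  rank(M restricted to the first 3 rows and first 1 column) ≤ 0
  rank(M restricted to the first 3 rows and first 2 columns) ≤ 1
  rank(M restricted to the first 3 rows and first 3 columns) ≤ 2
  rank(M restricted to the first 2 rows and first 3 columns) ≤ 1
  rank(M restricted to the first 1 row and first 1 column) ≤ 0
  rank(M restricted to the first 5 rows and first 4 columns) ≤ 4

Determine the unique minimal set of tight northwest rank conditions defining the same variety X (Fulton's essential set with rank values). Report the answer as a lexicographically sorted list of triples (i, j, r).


Propagating the 14 rank bounds to every northwest block:

  row 1: 0  0  1  1  1
  row 2: 0  0  1  2  2
  row 3: 0  1  2  3  3
  row 4: 1  2  3  4  4
  row 5: 1  2  3  4  5

reading off 1-entries of Δ²R: w = (3, 4, 2, 1, 5).

2 SE-corners of the 5-cell Rothe diagram give Ess(w):

[(2, 2, 0), (3, 1, 0)]


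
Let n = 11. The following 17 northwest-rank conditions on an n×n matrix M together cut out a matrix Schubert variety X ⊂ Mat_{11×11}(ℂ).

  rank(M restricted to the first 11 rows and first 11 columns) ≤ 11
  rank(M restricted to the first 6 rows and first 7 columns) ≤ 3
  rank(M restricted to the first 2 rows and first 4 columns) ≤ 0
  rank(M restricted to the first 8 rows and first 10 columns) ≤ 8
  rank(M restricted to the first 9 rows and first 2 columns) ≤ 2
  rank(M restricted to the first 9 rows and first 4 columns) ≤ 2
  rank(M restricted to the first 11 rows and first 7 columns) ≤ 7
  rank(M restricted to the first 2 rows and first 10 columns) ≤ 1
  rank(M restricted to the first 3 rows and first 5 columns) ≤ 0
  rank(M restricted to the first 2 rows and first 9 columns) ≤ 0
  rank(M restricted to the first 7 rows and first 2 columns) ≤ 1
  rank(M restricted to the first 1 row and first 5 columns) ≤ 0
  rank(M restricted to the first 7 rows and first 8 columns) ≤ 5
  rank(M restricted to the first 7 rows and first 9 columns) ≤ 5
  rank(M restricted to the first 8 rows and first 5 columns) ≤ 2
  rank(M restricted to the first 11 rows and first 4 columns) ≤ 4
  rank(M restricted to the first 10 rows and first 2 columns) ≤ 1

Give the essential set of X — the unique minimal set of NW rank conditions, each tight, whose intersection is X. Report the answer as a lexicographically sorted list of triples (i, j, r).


Recovering R(i,j) via the rank-extension bound from the 17 conditions:

  0, 0, 0, 0, 0, 0, 0, 0, 0, 1, 1
  0, 0, 0, 0, 0, 0, 0, 0, 0, 1, 2
  0, 0, 0, 0, 0, 1, 1, 1, 1, 2, 3
  1, 1, 1, 1, 1, 2, 2, 2, 2, 3, 4
  1, 1, 2, 2, 2, 3, 3, 3, 3, 4, 5
  1, 1, 2, 2, 2, 3, 3, 4, 4, 5, 6
  1, 1, 2, 2, 2, 3, 4, 5, 5, 6, 7
  1, 1, 2, 2, 2, 3, 4, 5, 6, 7, 8
  1, 1, 2, 2, 3, 4, 5, 6, 7, 8, 9
  1, 1, 2, 3, 4, 5, 6, 7, 8, 9, 10
  1, 2, 3, 4, 5, 6, 7, 8, 9, 10, 11

the unique w with this rank table is (10, 11, 6, 1, 3, 8, 7, 9, 5, 4, 2).

D(w) has 37 cells with 6 SE-corners; essential set:

[(2, 9, 0), (3, 5, 0), (6, 7, 3), (8, 5, 2), (9, 4, 2), (10, 2, 1)]


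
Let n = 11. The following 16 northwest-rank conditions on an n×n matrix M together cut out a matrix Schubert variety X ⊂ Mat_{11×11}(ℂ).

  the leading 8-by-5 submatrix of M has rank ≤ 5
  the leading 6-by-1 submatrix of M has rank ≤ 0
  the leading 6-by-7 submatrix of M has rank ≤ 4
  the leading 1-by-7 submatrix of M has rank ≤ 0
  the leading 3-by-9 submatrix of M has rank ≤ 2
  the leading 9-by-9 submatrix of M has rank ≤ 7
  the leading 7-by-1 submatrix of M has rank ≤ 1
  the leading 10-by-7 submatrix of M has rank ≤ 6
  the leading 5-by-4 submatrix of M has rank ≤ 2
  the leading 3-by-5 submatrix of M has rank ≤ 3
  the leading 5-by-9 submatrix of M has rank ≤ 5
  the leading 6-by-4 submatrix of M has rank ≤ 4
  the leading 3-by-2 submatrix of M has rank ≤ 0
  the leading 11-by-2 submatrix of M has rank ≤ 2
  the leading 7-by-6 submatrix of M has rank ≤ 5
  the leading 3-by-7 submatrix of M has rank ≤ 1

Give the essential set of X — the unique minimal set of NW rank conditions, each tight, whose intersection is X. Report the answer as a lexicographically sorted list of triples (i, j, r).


Propagating the 16 rank bounds to every northwest block:

  0 | 0 | 0 | 0 | 0 | 0 | 0 | 1 | 1 | 1 | 1
  0 | 0 | 1 | 1 | 1 | 1 | 1 | 2 | 2 | 2 | 2
  0 | 0 | 1 | 1 | 1 | 1 | 1 | 2 | 2 | 3 | 3
  0 | 1 | 2 | 2 | 2 | 2 | 2 | 3 | 3 | 4 | 4
  0 | 1 | 2 | 2 | 3 | 3 | 3 | 4 | 4 | 5 | 5
  0 | 1 | 2 | 3 | 4 | 4 | 4 | 5 | 5 | 6 | 6
  1 | 2 | 3 | 4 | 5 | 5 | 5 | 6 | 6 | 7 | 7
  1 | 2 | 3 | 4 | 5 | 6 | 6 | 7 | 7 | 8 | 8
  1 | 2 | 3 | 4 | 5 | 6 | 6 | 7 | 7 | 8 | 9
  1 | 2 | 3 | 4 | 5 | 6 | 6 | 7 | 8 | 9 | 10
  1 | 2 | 3 | 4 | 5 | 6 | 7 | 8 | 9 | 10 | 11

the unique w with this rank table is (8, 3, 10, 2, 5, 4, 1, 6, 11, 9, 7).

Rothe diagram D(w) (23 cells), 8 SE-corners (essential conditions):

[(1, 7, 0), (3, 2, 0), (3, 7, 1), (3, 9, 2), (5, 4, 2), (6, 1, 0), (9, 9, 7), (10, 7, 6)]


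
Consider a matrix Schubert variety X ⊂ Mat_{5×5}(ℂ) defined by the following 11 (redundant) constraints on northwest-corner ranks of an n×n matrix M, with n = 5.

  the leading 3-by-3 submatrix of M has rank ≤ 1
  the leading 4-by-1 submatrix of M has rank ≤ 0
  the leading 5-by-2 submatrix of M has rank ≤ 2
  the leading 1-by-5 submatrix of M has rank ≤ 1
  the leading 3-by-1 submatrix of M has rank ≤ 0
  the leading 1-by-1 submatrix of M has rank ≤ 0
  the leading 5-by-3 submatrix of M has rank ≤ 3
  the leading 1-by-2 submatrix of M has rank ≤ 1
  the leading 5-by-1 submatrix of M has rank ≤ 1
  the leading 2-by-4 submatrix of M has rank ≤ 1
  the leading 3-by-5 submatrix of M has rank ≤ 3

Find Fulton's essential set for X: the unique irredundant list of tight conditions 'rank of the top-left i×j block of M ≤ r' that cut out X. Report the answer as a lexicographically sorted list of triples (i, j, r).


Propagating the 11 rank bounds to every northwest block:

  i=1: 0, 1, 1, 1, 1
  i=2: 0, 1, 1, 1, 2
  i=3: 0, 1, 1, 2, 3
  i=4: 0, 1, 2, 3, 4
  i=5: 1, 2, 3, 4, 5

reading off 1-entries of Δ²R: w = (2, 5, 4, 3, 1).

D(w) has 7 cells with 3 SE-corners; essential set:

[(2, 4, 1), (3, 3, 1), (4, 1, 0)]


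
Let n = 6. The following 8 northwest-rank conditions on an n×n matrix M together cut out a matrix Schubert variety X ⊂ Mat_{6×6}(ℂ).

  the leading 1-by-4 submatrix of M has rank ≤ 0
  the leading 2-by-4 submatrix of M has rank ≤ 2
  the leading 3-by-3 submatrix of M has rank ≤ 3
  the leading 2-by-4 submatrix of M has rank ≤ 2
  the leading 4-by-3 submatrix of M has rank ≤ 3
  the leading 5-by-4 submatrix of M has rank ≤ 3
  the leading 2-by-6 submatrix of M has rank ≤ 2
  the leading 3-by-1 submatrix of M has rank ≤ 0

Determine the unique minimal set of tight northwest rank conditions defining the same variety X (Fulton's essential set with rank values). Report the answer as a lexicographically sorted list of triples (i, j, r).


Propagating the 8 rank bounds to every northwest block:

  0  0  0  0  1  1
  0  1  1  1  2  2
  0  1  2  2  3  3
  1  2  3  3  4  4
  1  2  3  3  4  5
  1  2  3  4  5  6

so w = (5, 2, 3, 1, 6, 4).

3 SE-corners of the 7-cell Rothe diagram give Ess(w):

[(1, 4, 0), (3, 1, 0), (5, 4, 3)]


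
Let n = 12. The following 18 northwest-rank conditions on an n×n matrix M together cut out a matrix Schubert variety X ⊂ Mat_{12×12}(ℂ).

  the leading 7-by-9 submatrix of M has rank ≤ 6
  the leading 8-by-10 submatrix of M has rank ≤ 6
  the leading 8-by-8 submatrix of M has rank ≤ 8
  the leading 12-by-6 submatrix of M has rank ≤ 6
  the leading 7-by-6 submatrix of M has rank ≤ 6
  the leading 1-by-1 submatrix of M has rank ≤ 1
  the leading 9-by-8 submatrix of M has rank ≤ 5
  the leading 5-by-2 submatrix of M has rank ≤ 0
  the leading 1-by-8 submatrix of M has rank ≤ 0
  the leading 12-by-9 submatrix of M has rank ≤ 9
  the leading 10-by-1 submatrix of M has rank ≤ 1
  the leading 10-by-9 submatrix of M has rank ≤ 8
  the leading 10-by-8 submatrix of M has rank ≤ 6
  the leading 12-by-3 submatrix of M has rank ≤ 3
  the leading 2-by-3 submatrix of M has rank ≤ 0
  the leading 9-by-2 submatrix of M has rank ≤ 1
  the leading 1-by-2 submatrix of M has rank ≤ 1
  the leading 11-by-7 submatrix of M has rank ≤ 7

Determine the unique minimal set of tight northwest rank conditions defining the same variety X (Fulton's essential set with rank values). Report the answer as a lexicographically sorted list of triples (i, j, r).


The tightest implied rank at each (i,j), from the 18 conditions:

  i=1: 0  0  0  0  0  0  0  0  1  1  1  1
  i=2: 0  0  0  1  1  1  1  1  2  2  2  2
  i=3: 0  0  1  2  2  2  2  2  3  3  3  3
  i=4: 0  0  1  2  3  3  3  3  4  4  4  4
  i=5: 0  0  1  2  3  4  4  4  5  5  5  5
  i=6: 1  1  2  3  4  5  5  5  6  6  6  6
  i=7: 1  1  2  3  4  5  5  5  6  6  7  7
  i=8: 1  1  2  3  4  5  5  5  6  6  7  8
  i=9: 1  1  2  3  4  5  5  5  6  7  8  9
  i=10: 1  2  3  4  5  6  6  6  7  8  9  10
  i=11: 1  2  3  4  5  6  7  7  8  9  10  11
  i=12: 1  2  3  4  5  6  7  8  9  10  11  12

reading off 1-entries of Δ²R: w = (9, 4, 3, 5, 6, 1, 11, 12, 10, 2, 7, 8).

|D(w)|=28, |Ess(w)|=6:

[(1, 8, 0), (2, 3, 0), (5, 2, 0), (8, 10, 6), (9, 2, 1), (9, 8, 5)]


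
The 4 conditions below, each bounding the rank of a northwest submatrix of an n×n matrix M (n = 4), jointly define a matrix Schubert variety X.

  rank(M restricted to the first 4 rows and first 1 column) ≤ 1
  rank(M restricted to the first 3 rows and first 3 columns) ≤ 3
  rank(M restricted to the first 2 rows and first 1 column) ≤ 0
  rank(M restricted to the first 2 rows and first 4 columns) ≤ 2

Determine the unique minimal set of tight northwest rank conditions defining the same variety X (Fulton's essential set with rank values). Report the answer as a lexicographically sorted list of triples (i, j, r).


Computing R[i][j] = min implied NW-rank bound (n=4, 4 conditions):

  R[1]: 0 | 1 | 1 | 1
  R[2]: 0 | 1 | 2 | 2
  R[3]: 1 | 2 | 3 | 3
  R[4]: 1 | 2 | 3 | 4

hence w(1..4) = (2, 3, 1, 4).

D(w) has 2 cells with 1 SE-corner; essential set:

[(2, 1, 0)]


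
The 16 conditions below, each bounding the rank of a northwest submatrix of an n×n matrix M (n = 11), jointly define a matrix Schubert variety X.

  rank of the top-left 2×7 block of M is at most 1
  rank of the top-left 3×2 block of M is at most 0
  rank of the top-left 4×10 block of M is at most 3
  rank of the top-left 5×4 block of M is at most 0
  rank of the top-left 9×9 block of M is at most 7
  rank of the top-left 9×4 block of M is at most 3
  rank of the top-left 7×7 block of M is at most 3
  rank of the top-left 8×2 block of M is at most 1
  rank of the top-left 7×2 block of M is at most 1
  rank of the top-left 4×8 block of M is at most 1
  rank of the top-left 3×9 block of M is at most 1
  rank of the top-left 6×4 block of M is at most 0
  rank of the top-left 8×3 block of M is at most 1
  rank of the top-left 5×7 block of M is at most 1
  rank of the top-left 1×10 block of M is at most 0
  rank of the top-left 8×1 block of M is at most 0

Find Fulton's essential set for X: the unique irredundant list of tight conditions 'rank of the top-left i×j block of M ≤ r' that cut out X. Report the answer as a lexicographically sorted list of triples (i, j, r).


Propagating the 16 rank bounds to every northwest block:

  0 | 0 | 0 | 0 | 0 | 0 | 0 | 0 | 0 | 0 | 1
  0 | 0 | 0 | 0 | 1 | 1 | 1 | 1 | 1 | 1 | 2
  0 | 0 | 0 | 0 | 1 | 1 | 1 | 1 | 1 | 2 | 3
  0 | 0 | 0 | 0 | 1 | 1 | 1 | 1 | 2 | 3 | 4
  0 | 0 | 0 | 0 | 1 | 1 | 1 | 2 | 3 | 4 | 5
  0 | 0 | 0 | 0 | 1 | 2 | 2 | 3 | 4 | 5 | 6
  0 | 1 | 1 | 1 | 2 | 3 | 3 | 4 | 5 | 6 | 7
  0 | 1 | 1 | 2 | 3 | 4 | 4 | 5 | 6 | 7 | 8
  1 | 2 | 2 | 3 | 4 | 5 | 5 | 6 | 7 | 8 | 9
  1 | 2 | 3 | 4 | 5 | 6 | 6 | 7 | 8 | 9 | 10
  1 | 2 | 3 | 4 | 5 | 6 | 7 | 8 | 9 | 10 | 11

the unique w with this rank table is (11, 5, 10, 9, 8, 6, 2, 4, 1, 3, 7).

Rothe diagram D(w) (42 cells), 7 SE-corners (essential conditions):

[(1, 10, 0), (3, 9, 1), (4, 8, 1), (5, 7, 1), (6, 4, 0), (8, 1, 0), (8, 3, 1)]


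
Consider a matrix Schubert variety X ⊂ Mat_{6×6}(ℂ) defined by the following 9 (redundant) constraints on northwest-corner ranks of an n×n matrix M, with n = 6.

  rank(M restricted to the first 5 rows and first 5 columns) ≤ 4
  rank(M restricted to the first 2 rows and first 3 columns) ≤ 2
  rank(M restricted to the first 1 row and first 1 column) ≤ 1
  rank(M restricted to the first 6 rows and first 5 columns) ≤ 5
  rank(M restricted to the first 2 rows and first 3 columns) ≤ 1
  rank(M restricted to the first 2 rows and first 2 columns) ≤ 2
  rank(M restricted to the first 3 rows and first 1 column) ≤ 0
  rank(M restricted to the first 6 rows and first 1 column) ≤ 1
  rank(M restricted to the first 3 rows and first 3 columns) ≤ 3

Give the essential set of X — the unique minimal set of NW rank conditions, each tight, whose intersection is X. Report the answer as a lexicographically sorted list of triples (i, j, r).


Recovering R(i,j) via the rank-extension bound from the 9 conditions:

  R[1]: 0  1  1  1  1  1
  R[2]: 0  1  1  2  2  2
  R[3]: 0  1  2  3  3  3
  R[4]: 1  2  3  4  4  4
  R[5]: 1  2  3  4  4  5
  R[6]: 1  2  3  4  5  6

second differences of R give the permutation w = (2, 4, 3, 1, 6, 5).

ℓ(w)=5; the 3 essential cells (i,j,r):

[(2, 3, 1), (3, 1, 0), (5, 5, 4)]


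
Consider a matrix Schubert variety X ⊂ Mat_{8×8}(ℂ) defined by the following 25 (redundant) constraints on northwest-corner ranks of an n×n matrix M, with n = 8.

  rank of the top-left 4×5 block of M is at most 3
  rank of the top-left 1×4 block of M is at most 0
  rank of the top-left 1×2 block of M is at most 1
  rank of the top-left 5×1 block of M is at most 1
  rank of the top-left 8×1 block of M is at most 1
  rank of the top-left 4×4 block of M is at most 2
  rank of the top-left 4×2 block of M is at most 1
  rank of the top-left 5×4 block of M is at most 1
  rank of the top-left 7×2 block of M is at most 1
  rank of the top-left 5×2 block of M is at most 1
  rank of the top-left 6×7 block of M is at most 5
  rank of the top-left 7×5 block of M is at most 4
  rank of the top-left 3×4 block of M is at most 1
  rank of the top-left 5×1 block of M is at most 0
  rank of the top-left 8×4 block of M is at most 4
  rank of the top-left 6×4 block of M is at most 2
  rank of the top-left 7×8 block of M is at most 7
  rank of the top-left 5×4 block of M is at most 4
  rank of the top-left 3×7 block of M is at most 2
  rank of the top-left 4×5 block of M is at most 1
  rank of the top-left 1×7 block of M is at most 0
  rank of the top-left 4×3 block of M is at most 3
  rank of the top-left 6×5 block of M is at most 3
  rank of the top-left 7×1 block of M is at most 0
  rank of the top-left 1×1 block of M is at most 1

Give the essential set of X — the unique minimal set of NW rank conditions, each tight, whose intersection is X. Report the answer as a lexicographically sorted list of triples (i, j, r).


Computing R[i][j] = min implied NW-rank bound (n=8, 25 conditions):

  row 1: 0, 0, 0, 0, 0, 0, 0, 1
  row 2: 0, 1, 1, 1, 1, 1, 1, 2
  row 3: 0, 1, 1, 1, 1, 2, 2, 3
  row 4: 0, 1, 1, 1, 1, 2, 3, 4
  row 5: 0, 1, 1, 1, 2, 3, 4, 5
  row 6: 0, 1, 2, 2, 3, 4, 5, 6
  row 7: 0, 1, 2, 3, 4, 5, 6, 7
  row 8: 1, 2, 3, 4, 5, 6, 7, 8

so w = (8, 2, 6, 7, 5, 3, 4, 1).

4 SE-corners of the 21-cell Rothe diagram give Ess(w):

[(1, 7, 0), (4, 5, 1), (5, 4, 1), (7, 1, 0)]


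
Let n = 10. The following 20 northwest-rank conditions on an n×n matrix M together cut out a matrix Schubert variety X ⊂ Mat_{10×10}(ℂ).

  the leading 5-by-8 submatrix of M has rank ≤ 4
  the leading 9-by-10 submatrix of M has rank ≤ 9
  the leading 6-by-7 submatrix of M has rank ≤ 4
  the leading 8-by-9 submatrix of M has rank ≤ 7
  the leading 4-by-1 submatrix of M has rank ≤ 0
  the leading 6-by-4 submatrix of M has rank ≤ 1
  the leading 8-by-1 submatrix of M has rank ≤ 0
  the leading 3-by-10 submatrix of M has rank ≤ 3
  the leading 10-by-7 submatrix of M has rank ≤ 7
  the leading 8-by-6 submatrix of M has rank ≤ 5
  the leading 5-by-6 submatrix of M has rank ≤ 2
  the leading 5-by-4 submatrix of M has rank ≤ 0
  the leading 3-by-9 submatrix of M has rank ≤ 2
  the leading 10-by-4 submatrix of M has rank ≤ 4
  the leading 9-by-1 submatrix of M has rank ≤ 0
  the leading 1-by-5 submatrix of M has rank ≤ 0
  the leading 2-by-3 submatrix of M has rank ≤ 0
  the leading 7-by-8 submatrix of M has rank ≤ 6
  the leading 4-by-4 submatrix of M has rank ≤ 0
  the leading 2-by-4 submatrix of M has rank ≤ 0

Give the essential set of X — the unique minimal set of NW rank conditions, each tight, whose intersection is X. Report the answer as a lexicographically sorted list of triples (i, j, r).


Propagating the 20 rank bounds to every northwest block:

  0  0  0  0  0  1  1  1  1  1
  0  0  0  0  1  2  2  2  2  2
  0  0  0  0  1  2  2  2  2  3
  0  0  0  0  1  2  3  3  3  4
  0  0  0  0  1  2  3  4  4  5
  0  1  1  1  2  3  4  5  5  6
  0  1  2  2  3  4  5  6  6  7
  0  1  2  3  4  5  6  7  7  8
  0  1  2  3  4  5  6  7  8  9
  1  2  3  4  5  6  7  8  9  10

so w = (6, 5, 10, 7, 8, 2, 3, 4, 9, 1).

ℓ(w)=28; the 4 essential cells (i,j,r):

[(1, 5, 0), (3, 9, 2), (5, 4, 0), (9, 1, 0)]


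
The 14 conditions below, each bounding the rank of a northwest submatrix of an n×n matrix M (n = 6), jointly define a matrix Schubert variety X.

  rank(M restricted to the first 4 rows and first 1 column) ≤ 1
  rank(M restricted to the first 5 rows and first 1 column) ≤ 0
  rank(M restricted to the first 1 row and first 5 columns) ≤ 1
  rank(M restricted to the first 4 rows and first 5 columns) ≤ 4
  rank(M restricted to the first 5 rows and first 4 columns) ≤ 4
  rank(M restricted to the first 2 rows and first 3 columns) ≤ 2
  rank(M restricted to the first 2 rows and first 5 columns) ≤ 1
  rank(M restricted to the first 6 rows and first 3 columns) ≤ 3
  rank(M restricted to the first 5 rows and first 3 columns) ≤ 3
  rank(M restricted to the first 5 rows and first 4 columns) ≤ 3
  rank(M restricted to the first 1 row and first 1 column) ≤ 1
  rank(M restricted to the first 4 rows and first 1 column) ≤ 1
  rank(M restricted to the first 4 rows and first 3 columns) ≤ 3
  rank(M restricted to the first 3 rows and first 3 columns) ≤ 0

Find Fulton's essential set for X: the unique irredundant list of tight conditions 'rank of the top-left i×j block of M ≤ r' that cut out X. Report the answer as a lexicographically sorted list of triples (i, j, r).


Reconstructing r_w from the 14 given conditions:

  i=1: 0, 0, 0, 1, 1, 1
  i=2: 0, 0, 0, 1, 1, 2
  i=3: 0, 0, 0, 1, 2, 3
  i=4: 0, 1, 1, 2, 3, 4
  i=5: 0, 1, 2, 3, 4, 5
  i=6: 1, 2, 3, 4, 5, 6

the unique w with this rank table is (4, 6, 5, 2, 3, 1).

|D(w)|=12, |Ess(w)|=3:

[(2, 5, 1), (3, 3, 0), (5, 1, 0)]


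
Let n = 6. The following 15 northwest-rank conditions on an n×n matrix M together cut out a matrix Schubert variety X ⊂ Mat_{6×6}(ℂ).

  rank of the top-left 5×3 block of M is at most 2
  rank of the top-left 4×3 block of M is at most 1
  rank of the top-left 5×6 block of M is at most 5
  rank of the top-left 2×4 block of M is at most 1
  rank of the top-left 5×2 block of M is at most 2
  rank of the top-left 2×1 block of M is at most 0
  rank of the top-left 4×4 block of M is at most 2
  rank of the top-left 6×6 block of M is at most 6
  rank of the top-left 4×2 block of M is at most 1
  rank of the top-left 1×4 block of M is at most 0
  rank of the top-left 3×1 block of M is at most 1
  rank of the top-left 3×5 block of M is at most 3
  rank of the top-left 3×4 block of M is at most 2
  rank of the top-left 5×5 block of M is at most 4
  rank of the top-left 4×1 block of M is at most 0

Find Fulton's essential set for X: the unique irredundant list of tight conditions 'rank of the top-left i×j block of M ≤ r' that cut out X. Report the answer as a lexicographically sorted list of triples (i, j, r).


Rank table r_w(6×6) implied by the 15 constraints:

  row 1: 0 0 0 0 1 1
  row 2: 0 1 1 1 2 2
  row 3: 0 1 1 2 3 3
  row 4: 0 1 1 2 3 4
  row 5: 1 2 2 3 4 5
  row 6: 1 2 3 4 5 6

so w = (5, 2, 4, 6, 1, 3).

Rothe diagram D(w) (9 cells), 3 SE-corners (essential conditions):

[(1, 4, 0), (4, 1, 0), (4, 3, 1)]


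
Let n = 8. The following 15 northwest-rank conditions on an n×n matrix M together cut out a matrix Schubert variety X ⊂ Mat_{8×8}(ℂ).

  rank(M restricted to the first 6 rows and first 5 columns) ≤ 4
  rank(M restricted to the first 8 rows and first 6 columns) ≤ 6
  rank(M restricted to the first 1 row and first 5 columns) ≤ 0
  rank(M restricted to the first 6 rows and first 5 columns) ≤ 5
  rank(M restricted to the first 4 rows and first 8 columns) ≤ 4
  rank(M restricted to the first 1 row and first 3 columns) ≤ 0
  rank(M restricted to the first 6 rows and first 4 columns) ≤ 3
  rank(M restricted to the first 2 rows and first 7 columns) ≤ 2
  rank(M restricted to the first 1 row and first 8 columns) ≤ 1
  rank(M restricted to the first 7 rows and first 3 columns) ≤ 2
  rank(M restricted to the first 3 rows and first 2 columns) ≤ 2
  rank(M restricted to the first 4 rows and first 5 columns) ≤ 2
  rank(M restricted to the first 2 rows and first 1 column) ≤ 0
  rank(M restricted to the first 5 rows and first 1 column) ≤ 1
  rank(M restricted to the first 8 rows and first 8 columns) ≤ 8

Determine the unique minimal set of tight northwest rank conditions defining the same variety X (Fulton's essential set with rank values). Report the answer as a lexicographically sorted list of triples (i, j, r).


Rank table r_w(8×8) implied by the 15 constraints:

  0  0  0  0  0  1  1  1
  0  1  1  1  1  2  2  2
  1  2  2  2  2  3  3  3
  1  2  2  2  2  3  4  4
  1  2  2  3  3  4  5  5
  1  2  2  3  4  5  6  6
  1  2  2  3  4  5  6  7
  1  2  3  4  5  6  7  8

second differences of R give the permutation w = (6, 2, 1, 7, 4, 5, 8, 3).

|D(w)|=12, |Ess(w)|=4:

[(1, 5, 0), (2, 1, 0), (4, 5, 2), (7, 3, 2)]


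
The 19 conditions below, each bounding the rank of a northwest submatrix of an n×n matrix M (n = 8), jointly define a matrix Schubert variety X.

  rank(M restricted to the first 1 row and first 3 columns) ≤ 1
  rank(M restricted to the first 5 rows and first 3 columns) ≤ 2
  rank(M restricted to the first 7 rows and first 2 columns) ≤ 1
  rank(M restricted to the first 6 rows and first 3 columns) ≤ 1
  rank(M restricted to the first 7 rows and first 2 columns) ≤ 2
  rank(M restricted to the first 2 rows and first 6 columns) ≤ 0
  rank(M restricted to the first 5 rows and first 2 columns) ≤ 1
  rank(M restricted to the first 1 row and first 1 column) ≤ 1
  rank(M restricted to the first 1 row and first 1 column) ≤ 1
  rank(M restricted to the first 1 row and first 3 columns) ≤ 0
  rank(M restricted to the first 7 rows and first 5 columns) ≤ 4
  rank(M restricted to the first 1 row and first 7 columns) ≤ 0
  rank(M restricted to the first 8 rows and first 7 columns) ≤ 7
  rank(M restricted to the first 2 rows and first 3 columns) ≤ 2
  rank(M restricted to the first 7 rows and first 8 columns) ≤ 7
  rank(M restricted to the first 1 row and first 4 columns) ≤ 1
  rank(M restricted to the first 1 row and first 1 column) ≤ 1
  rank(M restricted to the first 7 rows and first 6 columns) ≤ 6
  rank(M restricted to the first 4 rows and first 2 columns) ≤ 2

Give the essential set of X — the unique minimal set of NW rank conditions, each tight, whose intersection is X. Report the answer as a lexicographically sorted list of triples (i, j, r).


Reconstructing r_w from the 19 given conditions:

  row 1: 0  0  0  0  0  0  0  1
  row 2: 0  0  0  0  0  0  1  2
  row 3: 1  1  1  1  1  1  2  3
  row 4: 1  1  1  2  2  2  3  4
  row 5: 1  1  1  2  3  3  4  5
  row 6: 1  1  1  2  3  4  5  6
  row 7: 1  1  2  3  4  5  6  7
  row 8: 1  2  3  4  5  6  7  8

hence w(1..8) = (8, 7, 1, 4, 5, 6, 3, 2).

4 SE-corners of the 20-cell Rothe diagram give Ess(w):

[(1, 7, 0), (2, 6, 0), (6, 3, 1), (7, 2, 1)]


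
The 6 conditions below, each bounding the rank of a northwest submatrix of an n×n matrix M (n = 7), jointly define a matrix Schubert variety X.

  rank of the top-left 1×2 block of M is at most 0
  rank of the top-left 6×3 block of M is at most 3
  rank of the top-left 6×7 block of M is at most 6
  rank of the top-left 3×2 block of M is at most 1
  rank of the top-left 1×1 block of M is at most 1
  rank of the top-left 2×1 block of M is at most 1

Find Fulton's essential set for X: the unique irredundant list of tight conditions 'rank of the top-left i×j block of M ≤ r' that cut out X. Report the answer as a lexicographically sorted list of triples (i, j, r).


Reconstructing r_w from the 6 given conditions:

  0, 0, 1, 1, 1, 1, 1
  1, 1, 2, 2, 2, 2, 2
  1, 1, 2, 3, 3, 3, 3
  1, 2, 3, 4, 4, 4, 4
  1, 2, 3, 4, 5, 5, 5
  1, 2, 3, 4, 5, 6, 6
  1, 2, 3, 4, 5, 6, 7

second differences of R give the permutation w = (3, 1, 4, 2, 5, 6, 7).

2 SE-corners of the 3-cell Rothe diagram give Ess(w):

[(1, 2, 0), (3, 2, 1)]
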